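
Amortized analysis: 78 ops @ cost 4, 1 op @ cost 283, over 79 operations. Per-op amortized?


Formula: Amortized cost = Total cost / Operations
Total cost = (78 * 4) + (1 * 283)
Total cost = 312 + 283 = 595
Amortized = 595 / 79 = 7.5316

7.5316


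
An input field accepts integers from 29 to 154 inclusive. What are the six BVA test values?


Range: [29, 154]
Boundaries: just below min, min, min+1, max-1, max, just above max
Values: [28, 29, 30, 153, 154, 155]

[28, 29, 30, 153, 154, 155]


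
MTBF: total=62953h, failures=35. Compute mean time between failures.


Formula: MTBF = Total operating time / Number of failures
MTBF = 62953 / 35
MTBF = 1798.66 hours

1798.66 hours


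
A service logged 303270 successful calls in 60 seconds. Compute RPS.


Formula: throughput = requests / seconds
throughput = 303270 / 60
throughput = 5054.5 requests/second

5054.5 requests/second


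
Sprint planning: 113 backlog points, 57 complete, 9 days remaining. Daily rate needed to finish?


Formula: Required rate = Remaining points / Days left
Remaining = 113 - 57 = 56 points
Required rate = 56 / 9 = 6.22 points/day

6.22 points/day


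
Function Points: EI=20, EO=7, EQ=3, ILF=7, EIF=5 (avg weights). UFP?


UFP = EI*4 + EO*5 + EQ*4 + ILF*10 + EIF*7
UFP = 20*4 + 7*5 + 3*4 + 7*10 + 5*7
UFP = 80 + 35 + 12 + 70 + 35
UFP = 232

232


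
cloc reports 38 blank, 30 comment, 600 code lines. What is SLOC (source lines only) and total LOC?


Total LOC = blank + comment + code
Total LOC = 38 + 30 + 600 = 668
SLOC (source only) = code = 600

Total LOC: 668, SLOC: 600


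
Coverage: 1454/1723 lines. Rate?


Coverage = covered / total * 100
Coverage = 1454 / 1723 * 100
Coverage = 84.39%

84.39%


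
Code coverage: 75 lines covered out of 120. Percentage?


Coverage = covered / total * 100
Coverage = 75 / 120 * 100
Coverage = 62.5%

62.5%


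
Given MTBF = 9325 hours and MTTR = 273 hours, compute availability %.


Availability = MTBF / (MTBF + MTTR)
Availability = 9325 / (9325 + 273)
Availability = 9325 / 9598
Availability = 97.1557%

97.1557%


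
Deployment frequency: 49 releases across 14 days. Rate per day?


Formula: deployments per day = releases / days
= 49 / 14
= 3.5 deploys/day
(equivalently, 24.5 deploys/week)

3.5 deploys/day


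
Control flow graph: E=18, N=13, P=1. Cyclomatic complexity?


Formula: V(G) = E - N + 2P
V(G) = 18 - 13 + 2*1
V(G) = 5 + 2
V(G) = 7

7


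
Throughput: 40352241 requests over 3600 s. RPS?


Formula: throughput = requests / seconds
throughput = 40352241 / 3600
throughput = 11208.96 requests/second

11208.96 requests/second


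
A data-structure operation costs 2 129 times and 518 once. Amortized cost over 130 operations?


Formula: Amortized cost = Total cost / Operations
Total cost = (129 * 2) + (1 * 518)
Total cost = 258 + 518 = 776
Amortized = 776 / 130 = 5.9692

5.9692


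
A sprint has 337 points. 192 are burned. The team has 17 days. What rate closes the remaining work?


Formula: Required rate = Remaining points / Days left
Remaining = 337 - 192 = 145 points
Required rate = 145 / 17 = 8.53 points/day

8.53 points/day


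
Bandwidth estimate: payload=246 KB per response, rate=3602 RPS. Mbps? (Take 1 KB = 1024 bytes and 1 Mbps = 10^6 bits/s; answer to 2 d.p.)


Formula: Mbps = payload_bytes * RPS * 8 / 1e6
Payload per request = 246 KB = 246 * 1024 = 251904 bytes
Total bytes/sec = 251904 * 3602 = 907358208
Total bits/sec = 907358208 * 8 = 7258865664
Mbps = 7258865664 / 1e6 = 7258.87

7258.87 Mbps


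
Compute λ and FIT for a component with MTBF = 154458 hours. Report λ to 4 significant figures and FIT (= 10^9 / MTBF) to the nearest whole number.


Formula: λ = 1 / MTBF; FIT = λ × 1e9 = 1e9 / MTBF
λ = 1 / 154458 ≈ 6.474e-06 failures/hour
FIT = 1e9 / 154458 ≈ 6474 failures per 1e9 hours (nearest whole number)

λ = 6.474e-06 /h, FIT = 6474


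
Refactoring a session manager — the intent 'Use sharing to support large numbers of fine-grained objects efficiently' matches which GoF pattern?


This matches the Flyweight pattern

Flyweight


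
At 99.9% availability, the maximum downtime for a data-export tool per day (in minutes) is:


Formula: allowed downtime = period * (100 - SLA) / 100
Period (day) = 1440 minutes
Unavailability fraction = (100 - 99.9) / 100
Allowed downtime = 1440 * (100 - 99.9) / 100
Allowed downtime = 1.44 minutes

1.44 minutes


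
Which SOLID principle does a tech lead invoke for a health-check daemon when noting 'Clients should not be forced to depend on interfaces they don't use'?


This describes the Interface Segregation Principle (ISP)

Interface Segregation Principle (ISP)


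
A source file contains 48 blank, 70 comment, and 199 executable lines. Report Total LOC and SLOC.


Total LOC = blank + comment + code
Total LOC = 48 + 70 + 199 = 317
SLOC (source only) = code = 199

Total LOC: 317, SLOC: 199


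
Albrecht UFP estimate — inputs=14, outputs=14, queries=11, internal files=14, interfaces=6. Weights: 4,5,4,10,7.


UFP = EI*4 + EO*5 + EQ*4 + ILF*10 + EIF*7
UFP = 14*4 + 14*5 + 11*4 + 14*10 + 6*7
UFP = 56 + 70 + 44 + 140 + 42
UFP = 352

352


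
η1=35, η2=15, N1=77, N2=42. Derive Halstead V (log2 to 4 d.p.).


Formula: V = N * log2(η), where N = N1 + N2 and η = η1 + η2
η = 35 + 15 = 50
N = 77 + 42 = 119
log2(50) ≈ 5.6439
V = 119 * 5.6439 = 671.62

671.62


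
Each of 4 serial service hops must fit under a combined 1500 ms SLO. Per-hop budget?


Formula: per_stage = total_budget / stages
per_stage = 1500 / 4
per_stage = 375.0 ms

375.0 ms


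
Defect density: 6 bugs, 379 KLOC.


Defect density = defects / KLOC
Defect density = 6 / 379
Defect density = 0.016 defects/KLOC

0.016 defects/KLOC


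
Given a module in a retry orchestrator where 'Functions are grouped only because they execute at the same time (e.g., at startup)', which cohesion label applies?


Reasoning: Related by timing only
Type: Temporal cohesion

Temporal cohesion


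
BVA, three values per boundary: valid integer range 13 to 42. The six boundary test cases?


Range: [13, 42]
Boundaries: just below min, min, min+1, max-1, max, just above max
Values: [12, 13, 14, 41, 42, 43]

[12, 13, 14, 41, 42, 43]


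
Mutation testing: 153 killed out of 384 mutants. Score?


Mutation score = killed / total * 100
Mutation score = 153 / 384 * 100
Mutation score = 39.84%

39.84%


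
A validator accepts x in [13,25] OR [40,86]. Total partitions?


Valid ranges: [13,25] and [40,86]
Class 1: x < 13 — invalid
Class 2: 13 ≤ x ≤ 25 — valid
Class 3: 25 < x < 40 — invalid (gap between ranges)
Class 4: 40 ≤ x ≤ 86 — valid
Class 5: x > 86 — invalid
Total equivalence classes: 5

5 equivalence classes


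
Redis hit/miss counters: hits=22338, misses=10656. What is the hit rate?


Formula: hit rate = hits / (hits + misses) * 100
hit rate = 22338 / (22338 + 10656) * 100
hit rate = 22338 / 32994 * 100
hit rate = 67.7%

67.7%


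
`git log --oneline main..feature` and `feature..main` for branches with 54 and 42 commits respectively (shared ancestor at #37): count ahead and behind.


Common ancestor: commit #37
feature commits after divergence: 54 - 37 = 17
main commits after divergence: 42 - 37 = 5
feature is 17 commits ahead of main
main is 5 commits ahead of feature

feature ahead: 17, main ahead: 5


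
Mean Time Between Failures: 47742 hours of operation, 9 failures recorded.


Formula: MTBF = Total operating time / Number of failures
MTBF = 47742 / 9
MTBF = 5304.67 hours

5304.67 hours


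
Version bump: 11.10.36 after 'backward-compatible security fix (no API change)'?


Current: 11.10.36
Change category: 'backward-compatible security fix (no API change)' → patch bump
SemVer rule: patch bump → increment PATCH (MAJOR and MINOR unchanged)
New: 11.10.37

11.10.37


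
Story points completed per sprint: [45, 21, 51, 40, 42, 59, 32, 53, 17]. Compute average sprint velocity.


Formula: Avg velocity = Total points / Number of sprints
Points: [45, 21, 51, 40, 42, 59, 32, 53, 17]
Sum = 45 + 21 + 51 + 40 + 42 + 59 + 32 + 53 + 17 = 360
Avg velocity = 360 / 9 = 40.0 points/sprint

40.0 points/sprint


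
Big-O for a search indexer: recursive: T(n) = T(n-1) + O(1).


Reasoning: linear recursion with constant work per frame
Complexity: O(n)

O(n)


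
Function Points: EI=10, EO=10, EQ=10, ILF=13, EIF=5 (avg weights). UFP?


UFP = EI*4 + EO*5 + EQ*4 + ILF*10 + EIF*7
UFP = 10*4 + 10*5 + 10*4 + 13*10 + 5*7
UFP = 40 + 50 + 40 + 130 + 35
UFP = 295

295


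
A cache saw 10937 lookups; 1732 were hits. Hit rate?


Formula: hit rate = hits / (hits + misses) * 100
hit rate = 1732 / (1732 + 9205) * 100
hit rate = 1732 / 10937 * 100
hit rate = 15.84%

15.84%


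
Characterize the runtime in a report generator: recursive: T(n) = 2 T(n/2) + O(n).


Reasoning: master theorem case 2 (merge-sort recurrence)
Complexity: O(n log n)

O(n log n)


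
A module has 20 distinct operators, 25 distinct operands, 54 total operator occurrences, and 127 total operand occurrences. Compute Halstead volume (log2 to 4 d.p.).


Formula: V = N * log2(η), where N = N1 + N2 and η = η1 + η2
η = 20 + 25 = 45
N = 54 + 127 = 181
log2(45) ≈ 5.4919
V = 181 * 5.4919 = 994.03

994.03


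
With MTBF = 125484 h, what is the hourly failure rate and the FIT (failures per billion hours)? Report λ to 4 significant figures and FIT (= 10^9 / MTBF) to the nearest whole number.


Formula: λ = 1 / MTBF; FIT = λ × 1e9 = 1e9 / MTBF
λ = 1 / 125484 ≈ 7.969e-06 failures/hour
FIT = 1e9 / 125484 ≈ 7969 failures per 1e9 hours (nearest whole number)

λ = 7.969e-06 /h, FIT = 7969


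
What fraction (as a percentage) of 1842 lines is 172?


Coverage = covered / total * 100
Coverage = 172 / 1842 * 100
Coverage = 9.34%

9.34%


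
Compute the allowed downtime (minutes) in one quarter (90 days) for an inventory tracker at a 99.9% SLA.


Formula: allowed downtime = period * (100 - SLA) / 100
Period (quarter (90 days)) = 129600 minutes
Unavailability fraction = (100 - 99.9) / 100
Allowed downtime = 129600 * (100 - 99.9) / 100
Allowed downtime = 129.6 minutes

129.6 minutes


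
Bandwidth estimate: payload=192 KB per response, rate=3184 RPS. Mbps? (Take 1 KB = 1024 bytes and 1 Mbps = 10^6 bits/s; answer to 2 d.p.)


Formula: Mbps = payload_bytes * RPS * 8 / 1e6
Payload per request = 192 KB = 192 * 1024 = 196608 bytes
Total bytes/sec = 196608 * 3184 = 625999872
Total bits/sec = 625999872 * 8 = 5007998976
Mbps = 5007998976 / 1e6 = 5008.0

5008.0 Mbps


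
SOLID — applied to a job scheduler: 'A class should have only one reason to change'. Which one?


This describes the Single Responsibility Principle (SRP)

Single Responsibility Principle (SRP)


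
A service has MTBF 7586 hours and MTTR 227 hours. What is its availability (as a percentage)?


Availability = MTBF / (MTBF + MTTR)
Availability = 7586 / (7586 + 227)
Availability = 7586 / 7813
Availability = 97.0946%

97.0946%


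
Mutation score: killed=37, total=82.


Mutation score = killed / total * 100
Mutation score = 37 / 82 * 100
Mutation score = 45.12%

45.12%


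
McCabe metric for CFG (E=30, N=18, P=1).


Formula: V(G) = E - N + 2P
V(G) = 30 - 18 + 2*1
V(G) = 12 + 2
V(G) = 14

14


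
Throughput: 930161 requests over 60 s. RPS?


Formula: throughput = requests / seconds
throughput = 930161 / 60
throughput = 15502.68 requests/second

15502.68 requests/second


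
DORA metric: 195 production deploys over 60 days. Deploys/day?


Formula: deployments per day = releases / days
= 195 / 60
= 3.25 deploys/day
(equivalently, 22.75 deploys/week)

3.25 deploys/day


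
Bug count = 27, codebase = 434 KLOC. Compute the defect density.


Defect density = defects / KLOC
Defect density = 27 / 434
Defect density = 0.062 defects/KLOC

0.062 defects/KLOC


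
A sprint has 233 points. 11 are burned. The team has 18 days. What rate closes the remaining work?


Formula: Required rate = Remaining points / Days left
Remaining = 233 - 11 = 222 points
Required rate = 222 / 18 = 12.33 points/day

12.33 points/day


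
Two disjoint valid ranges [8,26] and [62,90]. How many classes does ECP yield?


Valid ranges: [8,26] and [62,90]
Class 1: x < 8 — invalid
Class 2: 8 ≤ x ≤ 26 — valid
Class 3: 26 < x < 62 — invalid (gap between ranges)
Class 4: 62 ≤ x ≤ 90 — valid
Class 5: x > 90 — invalid
Total equivalence classes: 5

5 equivalence classes


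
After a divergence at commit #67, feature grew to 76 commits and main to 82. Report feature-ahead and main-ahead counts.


Common ancestor: commit #67
feature commits after divergence: 76 - 67 = 9
main commits after divergence: 82 - 67 = 15
feature is 9 commits ahead of main
main is 15 commits ahead of feature

feature ahead: 9, main ahead: 15


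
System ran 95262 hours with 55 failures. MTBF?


Formula: MTBF = Total operating time / Number of failures
MTBF = 95262 / 55
MTBF = 1732.04 hours

1732.04 hours


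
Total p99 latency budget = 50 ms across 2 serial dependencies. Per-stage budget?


Formula: per_stage = total_budget / stages
per_stage = 50 / 2
per_stage = 25.0 ms

25.0 ms


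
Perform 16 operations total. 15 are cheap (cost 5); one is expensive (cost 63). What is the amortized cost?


Formula: Amortized cost = Total cost / Operations
Total cost = (15 * 5) + (1 * 63)
Total cost = 75 + 63 = 138
Amortized = 138 / 16 = 8.625

8.625


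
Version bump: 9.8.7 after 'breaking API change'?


Current: 9.8.7
Change category: 'breaking API change' → major bump
SemVer rule: major bump → increment MAJOR, reset MINOR and PATCH to 0
New: 10.0.0

10.0.0


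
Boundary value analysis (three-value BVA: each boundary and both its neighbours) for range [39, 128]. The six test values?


Range: [39, 128]
Boundaries: just below min, min, min+1, max-1, max, just above max
Values: [38, 39, 40, 127, 128, 129]

[38, 39, 40, 127, 128, 129]


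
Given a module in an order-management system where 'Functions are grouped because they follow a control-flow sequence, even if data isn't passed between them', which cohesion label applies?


Reasoning: Grouped by order of execution within a routine, not by data flow
Type: Procedural cohesion

Procedural cohesion


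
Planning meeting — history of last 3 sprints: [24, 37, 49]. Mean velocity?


Formula: Avg velocity = Total points / Number of sprints
Points: [24, 37, 49]
Sum = 24 + 37 + 49 = 110
Avg velocity = 110 / 3 = 36.67 points/sprint

36.67 points/sprint


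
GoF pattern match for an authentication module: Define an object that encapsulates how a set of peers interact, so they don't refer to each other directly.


This matches the Mediator pattern

Mediator


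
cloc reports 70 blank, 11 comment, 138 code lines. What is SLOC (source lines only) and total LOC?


Total LOC = blank + comment + code
Total LOC = 70 + 11 + 138 = 219
SLOC (source only) = code = 138

Total LOC: 219, SLOC: 138


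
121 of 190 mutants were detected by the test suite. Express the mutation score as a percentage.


Mutation score = killed / total * 100
Mutation score = 121 / 190 * 100
Mutation score = 63.68%

63.68%


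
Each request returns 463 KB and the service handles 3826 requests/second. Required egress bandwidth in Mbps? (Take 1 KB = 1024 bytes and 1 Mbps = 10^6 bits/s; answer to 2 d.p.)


Formula: Mbps = payload_bytes * RPS * 8 / 1e6
Payload per request = 463 KB = 463 * 1024 = 474112 bytes
Total bytes/sec = 474112 * 3826 = 1813952512
Total bits/sec = 1813952512 * 8 = 14511620096
Mbps = 14511620096 / 1e6 = 14511.62

14511.62 Mbps


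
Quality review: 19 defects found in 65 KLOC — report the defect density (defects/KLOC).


Defect density = defects / KLOC
Defect density = 19 / 65
Defect density = 0.292 defects/KLOC

0.292 defects/KLOC


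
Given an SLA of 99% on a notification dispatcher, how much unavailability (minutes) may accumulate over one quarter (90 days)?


Formula: allowed downtime = period * (100 - SLA) / 100
Period (quarter (90 days)) = 129600 minutes
Unavailability fraction = (100 - 99.0) / 100
Allowed downtime = 129600 * (100 - 99.0) / 100
Allowed downtime = 1296.0 minutes

1296.0 minutes


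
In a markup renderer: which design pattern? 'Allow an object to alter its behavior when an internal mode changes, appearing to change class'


This matches the State pattern

State


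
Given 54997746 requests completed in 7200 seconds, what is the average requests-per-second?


Formula: throughput = requests / seconds
throughput = 54997746 / 7200
throughput = 7638.58 requests/second

7638.58 requests/second


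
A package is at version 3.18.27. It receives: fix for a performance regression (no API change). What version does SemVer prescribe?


Current: 3.18.27
Change category: 'fix for a performance regression (no API change)' → patch bump
SemVer rule: patch bump → increment PATCH (MAJOR and MINOR unchanged)
New: 3.18.28

3.18.28


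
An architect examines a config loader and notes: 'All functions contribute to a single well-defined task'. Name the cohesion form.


Reasoning: Best: single purpose
Type: Functional cohesion

Functional cohesion


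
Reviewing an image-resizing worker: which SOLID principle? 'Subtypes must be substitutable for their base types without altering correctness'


This describes the Liskov Substitution Principle (LSP)

Liskov Substitution Principle (LSP)


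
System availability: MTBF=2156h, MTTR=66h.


Availability = MTBF / (MTBF + MTTR)
Availability = 2156 / (2156 + 66)
Availability = 2156 / 2222
Availability = 97.0297%

97.0297%


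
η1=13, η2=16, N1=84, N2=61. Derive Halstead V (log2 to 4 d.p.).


Formula: V = N * log2(η), where N = N1 + N2 and η = η1 + η2
η = 13 + 16 = 29
N = 84 + 61 = 145
log2(29) ≈ 4.8580
V = 145 * 4.8580 = 704.41

704.41


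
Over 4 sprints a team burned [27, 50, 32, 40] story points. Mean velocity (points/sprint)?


Formula: Avg velocity = Total points / Number of sprints
Points: [27, 50, 32, 40]
Sum = 27 + 50 + 32 + 40 = 149
Avg velocity = 149 / 4 = 37.25 points/sprint

37.25 points/sprint


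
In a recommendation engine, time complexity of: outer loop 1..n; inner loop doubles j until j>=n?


Reasoning: linear outer times logarithmic inner
Complexity: O(n log n)

O(n log n)


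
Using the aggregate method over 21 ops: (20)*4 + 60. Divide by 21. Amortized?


Formula: Amortized cost = Total cost / Operations
Total cost = (20 * 4) + (1 * 60)
Total cost = 80 + 60 = 140
Amortized = 140 / 21 = 6.6667

6.6667


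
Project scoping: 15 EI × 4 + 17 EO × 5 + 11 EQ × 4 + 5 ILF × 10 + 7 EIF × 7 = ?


UFP = EI*4 + EO*5 + EQ*4 + ILF*10 + EIF*7
UFP = 15*4 + 17*5 + 11*4 + 5*10 + 7*7
UFP = 60 + 85 + 44 + 50 + 49
UFP = 288

288


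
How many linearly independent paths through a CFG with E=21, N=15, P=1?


Formula: V(G) = E - N + 2P
V(G) = 21 - 15 + 2*1
V(G) = 6 + 2
V(G) = 8

8


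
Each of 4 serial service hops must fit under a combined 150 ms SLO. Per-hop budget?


Formula: per_stage = total_budget / stages
per_stage = 150 / 4
per_stage = 37.5 ms

37.5 ms


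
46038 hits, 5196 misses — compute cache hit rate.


Formula: hit rate = hits / (hits + misses) * 100
hit rate = 46038 / (46038 + 5196) * 100
hit rate = 46038 / 51234 * 100
hit rate = 89.86%

89.86%


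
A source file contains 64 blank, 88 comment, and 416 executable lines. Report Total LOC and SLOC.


Total LOC = blank + comment + code
Total LOC = 64 + 88 + 416 = 568
SLOC (source only) = code = 416

Total LOC: 568, SLOC: 416


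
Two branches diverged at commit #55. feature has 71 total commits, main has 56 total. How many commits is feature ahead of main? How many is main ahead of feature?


Common ancestor: commit #55
feature commits after divergence: 71 - 55 = 16
main commits after divergence: 56 - 55 = 1
feature is 16 commits ahead of main
main is 1 commits ahead of feature

feature ahead: 16, main ahead: 1


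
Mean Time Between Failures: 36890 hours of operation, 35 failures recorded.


Formula: MTBF = Total operating time / Number of failures
MTBF = 36890 / 35
MTBF = 1054.0 hours

1054.0 hours


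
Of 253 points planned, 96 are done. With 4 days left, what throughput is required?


Formula: Required rate = Remaining points / Days left
Remaining = 253 - 96 = 157 points
Required rate = 157 / 4 = 39.25 points/day

39.25 points/day


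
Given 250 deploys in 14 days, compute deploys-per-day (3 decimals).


Formula: deployments per day = releases / days
= 250 / 14
= 17.857 deploys/day
(equivalently, 125.0 deploys/week)

17.857 deploys/day


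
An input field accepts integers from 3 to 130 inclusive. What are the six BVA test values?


Range: [3, 130]
Boundaries: just below min, min, min+1, max-1, max, just above max
Values: [2, 3, 4, 129, 130, 131]

[2, 3, 4, 129, 130, 131]


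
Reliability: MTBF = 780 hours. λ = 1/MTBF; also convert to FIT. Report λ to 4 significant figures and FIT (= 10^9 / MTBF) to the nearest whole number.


Formula: λ = 1 / MTBF; FIT = λ × 1e9 = 1e9 / MTBF
λ = 1 / 780 ≈ 1.282e-03 failures/hour
FIT = 1e9 / 780 ≈ 1282051 failures per 1e9 hours (nearest whole number)

λ = 1.282e-03 /h, FIT = 1282051


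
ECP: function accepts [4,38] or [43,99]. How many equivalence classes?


Valid ranges: [4,38] and [43,99]
Class 1: x < 4 — invalid
Class 2: 4 ≤ x ≤ 38 — valid
Class 3: 38 < x < 43 — invalid (gap between ranges)
Class 4: 43 ≤ x ≤ 99 — valid
Class 5: x > 99 — invalid
Total equivalence classes: 5

5 equivalence classes


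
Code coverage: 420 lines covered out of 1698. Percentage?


Coverage = covered / total * 100
Coverage = 420 / 1698 * 100
Coverage = 24.73%

24.73%


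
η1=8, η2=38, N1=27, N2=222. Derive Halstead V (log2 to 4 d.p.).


Formula: V = N * log2(η), where N = N1 + N2 and η = η1 + η2
η = 8 + 38 = 46
N = 27 + 222 = 249
log2(46) ≈ 5.5236
V = 249 * 5.5236 = 1375.38

1375.38


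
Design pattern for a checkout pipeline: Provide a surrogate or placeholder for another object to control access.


This matches the Proxy pattern

Proxy


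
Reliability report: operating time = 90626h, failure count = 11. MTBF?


Formula: MTBF = Total operating time / Number of failures
MTBF = 90626 / 11
MTBF = 8238.73 hours

8238.73 hours


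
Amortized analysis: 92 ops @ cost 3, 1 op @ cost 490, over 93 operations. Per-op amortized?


Formula: Amortized cost = Total cost / Operations
Total cost = (92 * 3) + (1 * 490)
Total cost = 276 + 490 = 766
Amortized = 766 / 93 = 8.2366

8.2366


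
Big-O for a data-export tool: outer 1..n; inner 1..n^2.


Reasoning: n times n^2
Complexity: O(n^3)

O(n^3)


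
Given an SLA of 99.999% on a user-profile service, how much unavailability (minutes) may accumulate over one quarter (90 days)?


Formula: allowed downtime = period * (100 - SLA) / 100
Period (quarter (90 days)) = 129600 minutes
Unavailability fraction = (100 - 99.999) / 100
Allowed downtime = 129600 * (100 - 99.999) / 100
Allowed downtime = 1.296 minutes

1.296 minutes


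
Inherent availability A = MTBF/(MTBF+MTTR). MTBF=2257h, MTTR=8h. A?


Availability = MTBF / (MTBF + MTTR)
Availability = 2257 / (2257 + 8)
Availability = 2257 / 2265
Availability = 99.6468%

99.6468%


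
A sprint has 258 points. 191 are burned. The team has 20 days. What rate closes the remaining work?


Formula: Required rate = Remaining points / Days left
Remaining = 258 - 191 = 67 points
Required rate = 67 / 20 = 3.35 points/day

3.35 points/day


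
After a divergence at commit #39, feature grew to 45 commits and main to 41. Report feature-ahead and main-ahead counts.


Common ancestor: commit #39
feature commits after divergence: 45 - 39 = 6
main commits after divergence: 41 - 39 = 2
feature is 6 commits ahead of main
main is 2 commits ahead of feature

feature ahead: 6, main ahead: 2


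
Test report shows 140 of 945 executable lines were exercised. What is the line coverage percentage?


Coverage = covered / total * 100
Coverage = 140 / 945 * 100
Coverage = 14.81%

14.81%


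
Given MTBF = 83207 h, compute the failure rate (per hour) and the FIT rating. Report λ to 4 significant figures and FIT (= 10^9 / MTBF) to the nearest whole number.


Formula: λ = 1 / MTBF; FIT = λ × 1e9 = 1e9 / MTBF
λ = 1 / 83207 ≈ 1.202e-05 failures/hour
FIT = 1e9 / 83207 ≈ 12018 failures per 1e9 hours (nearest whole number)

λ = 1.202e-05 /h, FIT = 12018


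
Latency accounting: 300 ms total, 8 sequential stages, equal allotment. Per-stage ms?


Formula: per_stage = total_budget / stages
per_stage = 300 / 8
per_stage = 37.5 ms

37.5 ms


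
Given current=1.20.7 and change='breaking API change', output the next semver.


Current: 1.20.7
Change category: 'breaking API change' → major bump
SemVer rule: major bump → increment MAJOR, reset MINOR and PATCH to 0
New: 2.0.0

2.0.0


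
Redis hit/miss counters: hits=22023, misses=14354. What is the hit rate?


Formula: hit rate = hits / (hits + misses) * 100
hit rate = 22023 / (22023 + 14354) * 100
hit rate = 22023 / 36377 * 100
hit rate = 60.54%

60.54%


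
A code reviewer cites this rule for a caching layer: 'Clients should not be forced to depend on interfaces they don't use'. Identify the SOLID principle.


This describes the Interface Segregation Principle (ISP)

Interface Segregation Principle (ISP)


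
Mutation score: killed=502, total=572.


Mutation score = killed / total * 100
Mutation score = 502 / 572 * 100
Mutation score = 87.76%

87.76%


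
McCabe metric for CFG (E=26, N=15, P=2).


Formula: V(G) = E - N + 2P
V(G) = 26 - 15 + 2*2
V(G) = 11 + 4
V(G) = 15

15


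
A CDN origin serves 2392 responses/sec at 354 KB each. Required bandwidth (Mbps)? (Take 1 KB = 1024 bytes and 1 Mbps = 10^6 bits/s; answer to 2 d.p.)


Formula: Mbps = payload_bytes * RPS * 8 / 1e6
Payload per request = 354 KB = 354 * 1024 = 362496 bytes
Total bytes/sec = 362496 * 2392 = 867090432
Total bits/sec = 867090432 * 8 = 6936723456
Mbps = 6936723456 / 1e6 = 6936.72

6936.72 Mbps


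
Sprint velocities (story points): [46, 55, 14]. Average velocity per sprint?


Formula: Avg velocity = Total points / Number of sprints
Points: [46, 55, 14]
Sum = 46 + 55 + 14 = 115
Avg velocity = 115 / 3 = 38.33 points/sprint

38.33 points/sprint


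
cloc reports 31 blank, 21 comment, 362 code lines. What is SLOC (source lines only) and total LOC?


Total LOC = blank + comment + code
Total LOC = 31 + 21 + 362 = 414
SLOC (source only) = code = 362

Total LOC: 414, SLOC: 362


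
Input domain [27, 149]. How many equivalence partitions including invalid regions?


Valid range: [27, 149]
Class 1: x < 27 — invalid
Class 2: 27 ≤ x ≤ 149 — valid
Class 3: x > 149 — invalid
Total equivalence classes: 3

3 equivalence classes


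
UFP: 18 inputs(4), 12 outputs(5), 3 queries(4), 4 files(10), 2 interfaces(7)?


UFP = EI*4 + EO*5 + EQ*4 + ILF*10 + EIF*7
UFP = 18*4 + 12*5 + 3*4 + 4*10 + 2*7
UFP = 72 + 60 + 12 + 40 + 14
UFP = 198

198


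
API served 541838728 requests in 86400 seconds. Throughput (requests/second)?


Formula: throughput = requests / seconds
throughput = 541838728 / 86400
throughput = 6271.28 requests/second

6271.28 requests/second


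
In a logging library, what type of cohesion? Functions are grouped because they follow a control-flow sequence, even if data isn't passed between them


Reasoning: Grouped by order of execution within a routine, not by data flow
Type: Procedural cohesion

Procedural cohesion


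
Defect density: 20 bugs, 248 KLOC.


Defect density = defects / KLOC
Defect density = 20 / 248
Defect density = 0.081 defects/KLOC

0.081 defects/KLOC


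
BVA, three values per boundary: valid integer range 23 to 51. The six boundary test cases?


Range: [23, 51]
Boundaries: just below min, min, min+1, max-1, max, just above max
Values: [22, 23, 24, 50, 51, 52]

[22, 23, 24, 50, 51, 52]


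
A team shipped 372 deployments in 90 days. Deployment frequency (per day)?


Formula: deployments per day = releases / days
= 372 / 90
= 4.133 deploys/day
(equivalently, 28.93 deploys/week)

4.133 deploys/day


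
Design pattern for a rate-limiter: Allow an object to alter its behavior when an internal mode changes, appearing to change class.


This matches the State pattern

State


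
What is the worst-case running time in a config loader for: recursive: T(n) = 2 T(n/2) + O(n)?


Reasoning: master theorem case 2 (merge-sort recurrence)
Complexity: O(n log n)

O(n log n)


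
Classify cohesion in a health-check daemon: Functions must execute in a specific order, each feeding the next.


Reasoning: Output of one is input to next
Type: Sequential cohesion

Sequential cohesion


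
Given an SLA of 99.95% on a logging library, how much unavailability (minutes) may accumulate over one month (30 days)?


Formula: allowed downtime = period * (100 - SLA) / 100
Period (month (30 days)) = 43200 minutes
Unavailability fraction = (100 - 99.95) / 100
Allowed downtime = 43200 * (100 - 99.95) / 100
Allowed downtime = 21.6 minutes

21.6 minutes


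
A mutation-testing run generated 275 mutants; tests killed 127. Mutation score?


Mutation score = killed / total * 100
Mutation score = 127 / 275 * 100
Mutation score = 46.18%

46.18%


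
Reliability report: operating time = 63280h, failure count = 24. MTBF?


Formula: MTBF = Total operating time / Number of failures
MTBF = 63280 / 24
MTBF = 2636.67 hours

2636.67 hours


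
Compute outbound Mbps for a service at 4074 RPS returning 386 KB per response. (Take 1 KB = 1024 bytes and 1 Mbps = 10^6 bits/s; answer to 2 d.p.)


Formula: Mbps = payload_bytes * RPS * 8 / 1e6
Payload per request = 386 KB = 386 * 1024 = 395264 bytes
Total bytes/sec = 395264 * 4074 = 1610305536
Total bits/sec = 1610305536 * 8 = 12882444288
Mbps = 12882444288 / 1e6 = 12882.44

12882.44 Mbps


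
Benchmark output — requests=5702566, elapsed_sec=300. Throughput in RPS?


Formula: throughput = requests / seconds
throughput = 5702566 / 300
throughput = 19008.55 requests/second

19008.55 requests/second


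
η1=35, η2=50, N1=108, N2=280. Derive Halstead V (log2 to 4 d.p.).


Formula: V = N * log2(η), where N = N1 + N2 and η = η1 + η2
η = 35 + 50 = 85
N = 108 + 280 = 388
log2(85) ≈ 6.4094
V = 388 * 6.4094 = 2486.85

2486.85


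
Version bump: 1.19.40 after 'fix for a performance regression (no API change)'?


Current: 1.19.40
Change category: 'fix for a performance regression (no API change)' → patch bump
SemVer rule: patch bump → increment PATCH (MAJOR and MINOR unchanged)
New: 1.19.41

1.19.41


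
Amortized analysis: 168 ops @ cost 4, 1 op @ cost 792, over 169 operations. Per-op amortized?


Formula: Amortized cost = Total cost / Operations
Total cost = (168 * 4) + (1 * 792)
Total cost = 672 + 792 = 1464
Amortized = 1464 / 169 = 8.6627

8.6627


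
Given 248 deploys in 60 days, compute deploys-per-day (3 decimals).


Formula: deployments per day = releases / days
= 248 / 60
= 4.133 deploys/day
(equivalently, 28.93 deploys/week)

4.133 deploys/day


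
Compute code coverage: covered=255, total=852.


Coverage = covered / total * 100
Coverage = 255 / 852 * 100
Coverage = 29.93%

29.93%


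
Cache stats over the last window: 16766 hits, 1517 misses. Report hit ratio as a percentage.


Formula: hit rate = hits / (hits + misses) * 100
hit rate = 16766 / (16766 + 1517) * 100
hit rate = 16766 / 18283 * 100
hit rate = 91.7%

91.7%


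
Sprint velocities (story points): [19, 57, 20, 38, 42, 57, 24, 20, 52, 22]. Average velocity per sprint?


Formula: Avg velocity = Total points / Number of sprints
Points: [19, 57, 20, 38, 42, 57, 24, 20, 52, 22]
Sum = 19 + 57 + 20 + 38 + 42 + 57 + 24 + 20 + 52 + 22 = 351
Avg velocity = 351 / 10 = 35.1 points/sprint

35.1 points/sprint


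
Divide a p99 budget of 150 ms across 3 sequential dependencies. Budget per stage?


Formula: per_stage = total_budget / stages
per_stage = 150 / 3
per_stage = 50.0 ms

50.0 ms


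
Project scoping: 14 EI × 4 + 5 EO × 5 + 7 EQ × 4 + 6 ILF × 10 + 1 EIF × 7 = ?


UFP = EI*4 + EO*5 + EQ*4 + ILF*10 + EIF*7
UFP = 14*4 + 5*5 + 7*4 + 6*10 + 1*7
UFP = 56 + 25 + 28 + 60 + 7
UFP = 176

176


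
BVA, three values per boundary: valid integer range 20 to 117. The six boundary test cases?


Range: [20, 117]
Boundaries: just below min, min, min+1, max-1, max, just above max
Values: [19, 20, 21, 116, 117, 118]

[19, 20, 21, 116, 117, 118]


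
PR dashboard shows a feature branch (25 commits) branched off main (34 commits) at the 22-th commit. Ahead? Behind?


Common ancestor: commit #22
feature commits after divergence: 25 - 22 = 3
main commits after divergence: 34 - 22 = 12
feature is 3 commits ahead of main
main is 12 commits ahead of feature

feature ahead: 3, main ahead: 12


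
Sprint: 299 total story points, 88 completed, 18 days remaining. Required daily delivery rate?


Formula: Required rate = Remaining points / Days left
Remaining = 299 - 88 = 211 points
Required rate = 211 / 18 = 11.72 points/day

11.72 points/day


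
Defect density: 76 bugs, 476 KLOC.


Defect density = defects / KLOC
Defect density = 76 / 476
Defect density = 0.16 defects/KLOC

0.16 defects/KLOC


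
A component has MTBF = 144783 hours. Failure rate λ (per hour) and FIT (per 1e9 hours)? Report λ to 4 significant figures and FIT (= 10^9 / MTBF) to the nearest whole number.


Formula: λ = 1 / MTBF; FIT = λ × 1e9 = 1e9 / MTBF
λ = 1 / 144783 ≈ 6.907e-06 failures/hour
FIT = 1e9 / 144783 ≈ 6907 failures per 1e9 hours (nearest whole number)

λ = 6.907e-06 /h, FIT = 6907


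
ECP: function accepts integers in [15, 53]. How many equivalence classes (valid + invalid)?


Valid range: [15, 53]
Class 1: x < 15 — invalid
Class 2: 15 ≤ x ≤ 53 — valid
Class 3: x > 53 — invalid
Total equivalence classes: 3

3 equivalence classes


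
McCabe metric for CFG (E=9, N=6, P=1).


Formula: V(G) = E - N + 2P
V(G) = 9 - 6 + 2*1
V(G) = 3 + 2
V(G) = 5

5


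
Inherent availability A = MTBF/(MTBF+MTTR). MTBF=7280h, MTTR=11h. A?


Availability = MTBF / (MTBF + MTTR)
Availability = 7280 / (7280 + 11)
Availability = 7280 / 7291
Availability = 99.8491%

99.8491%


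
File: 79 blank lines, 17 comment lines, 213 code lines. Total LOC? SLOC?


Total LOC = blank + comment + code
Total LOC = 79 + 17 + 213 = 309
SLOC (source only) = code = 213

Total LOC: 309, SLOC: 213


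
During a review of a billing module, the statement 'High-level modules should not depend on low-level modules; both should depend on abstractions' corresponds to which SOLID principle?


This describes the Dependency Inversion Principle (DIP)

Dependency Inversion Principle (DIP)


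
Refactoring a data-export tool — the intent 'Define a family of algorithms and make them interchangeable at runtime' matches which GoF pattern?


This matches the Strategy pattern

Strategy


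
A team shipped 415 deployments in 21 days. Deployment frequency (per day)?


Formula: deployments per day = releases / days
= 415 / 21
= 19.762 deploys/day
(equivalently, 138.33 deploys/week)

19.762 deploys/day


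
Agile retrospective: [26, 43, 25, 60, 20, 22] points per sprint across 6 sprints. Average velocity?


Formula: Avg velocity = Total points / Number of sprints
Points: [26, 43, 25, 60, 20, 22]
Sum = 26 + 43 + 25 + 60 + 20 + 22 = 196
Avg velocity = 196 / 6 = 32.67 points/sprint

32.67 points/sprint


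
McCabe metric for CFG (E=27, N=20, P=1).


Formula: V(G) = E - N + 2P
V(G) = 27 - 20 + 2*1
V(G) = 7 + 2
V(G) = 9

9


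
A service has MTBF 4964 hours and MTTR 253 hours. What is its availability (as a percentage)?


Availability = MTBF / (MTBF + MTTR)
Availability = 4964 / (4964 + 253)
Availability = 4964 / 5217
Availability = 95.1505%

95.1505%


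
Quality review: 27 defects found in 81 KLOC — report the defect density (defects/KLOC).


Defect density = defects / KLOC
Defect density = 27 / 81
Defect density = 0.333 defects/KLOC

0.333 defects/KLOC


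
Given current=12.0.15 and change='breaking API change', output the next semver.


Current: 12.0.15
Change category: 'breaking API change' → major bump
SemVer rule: major bump → increment MAJOR, reset MINOR and PATCH to 0
New: 13.0.0

13.0.0


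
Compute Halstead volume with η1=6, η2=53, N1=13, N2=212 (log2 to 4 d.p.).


Formula: V = N * log2(η), where N = N1 + N2 and η = η1 + η2
η = 6 + 53 = 59
N = 13 + 212 = 225
log2(59) ≈ 5.8826
V = 225 * 5.8826 = 1323.59

1323.59


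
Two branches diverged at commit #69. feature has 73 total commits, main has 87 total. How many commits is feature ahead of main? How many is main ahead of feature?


Common ancestor: commit #69
feature commits after divergence: 73 - 69 = 4
main commits after divergence: 87 - 69 = 18
feature is 4 commits ahead of main
main is 18 commits ahead of feature

feature ahead: 4, main ahead: 18


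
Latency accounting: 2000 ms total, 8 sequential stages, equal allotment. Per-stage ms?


Formula: per_stage = total_budget / stages
per_stage = 2000 / 8
per_stage = 250.0 ms

250.0 ms


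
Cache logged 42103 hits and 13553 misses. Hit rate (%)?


Formula: hit rate = hits / (hits + misses) * 100
hit rate = 42103 / (42103 + 13553) * 100
hit rate = 42103 / 55656 * 100
hit rate = 75.65%

75.65%


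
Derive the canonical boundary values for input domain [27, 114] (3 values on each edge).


Range: [27, 114]
Boundaries: just below min, min, min+1, max-1, max, just above max
Values: [26, 27, 28, 113, 114, 115]

[26, 27, 28, 113, 114, 115]


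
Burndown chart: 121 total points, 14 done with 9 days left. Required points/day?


Formula: Required rate = Remaining points / Days left
Remaining = 121 - 14 = 107 points
Required rate = 107 / 9 = 11.89 points/day

11.89 points/day


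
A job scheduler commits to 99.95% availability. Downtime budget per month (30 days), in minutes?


Formula: allowed downtime = period * (100 - SLA) / 100
Period (month (30 days)) = 43200 minutes
Unavailability fraction = (100 - 99.95) / 100
Allowed downtime = 43200 * (100 - 99.95) / 100
Allowed downtime = 21.6 minutes

21.6 minutes


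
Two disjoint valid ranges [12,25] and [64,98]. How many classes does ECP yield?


Valid ranges: [12,25] and [64,98]
Class 1: x < 12 — invalid
Class 2: 12 ≤ x ≤ 25 — valid
Class 3: 25 < x < 64 — invalid (gap between ranges)
Class 4: 64 ≤ x ≤ 98 — valid
Class 5: x > 98 — invalid
Total equivalence classes: 5

5 equivalence classes


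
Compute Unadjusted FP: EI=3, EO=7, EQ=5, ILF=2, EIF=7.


UFP = EI*4 + EO*5 + EQ*4 + ILF*10 + EIF*7
UFP = 3*4 + 7*5 + 5*4 + 2*10 + 7*7
UFP = 12 + 35 + 20 + 20 + 49
UFP = 136

136


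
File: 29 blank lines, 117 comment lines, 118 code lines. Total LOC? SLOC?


Total LOC = blank + comment + code
Total LOC = 29 + 117 + 118 = 264
SLOC (source only) = code = 118

Total LOC: 264, SLOC: 118


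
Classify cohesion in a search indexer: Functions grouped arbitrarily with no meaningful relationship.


Reasoning: Worst: random grouping
Type: Coincidental cohesion

Coincidental cohesion


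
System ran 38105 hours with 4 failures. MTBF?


Formula: MTBF = Total operating time / Number of failures
MTBF = 38105 / 4
MTBF = 9526.25 hours

9526.25 hours


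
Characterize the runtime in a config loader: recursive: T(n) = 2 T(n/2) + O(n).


Reasoning: master theorem case 2 (merge-sort recurrence)
Complexity: O(n log n)

O(n log n)
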